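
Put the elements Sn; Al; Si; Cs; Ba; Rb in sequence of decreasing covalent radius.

Across a period the added protons contract the valence shell; down a group each new principal shell makes the atom larger.
Neither a single period nor a single group — weigh both effects.
Al > Si: both are in period 3; the period trend gives Al the larger value.
Sn > Al: the two effects oppose for this pair; the down-group effect wins (140 vs 126 pm).
Ba > Sn: both effects reinforce here, so Ba is clearly the larger of the two.
Rb > Ba: the two effects oppose for this pair; the across-period effect wins (210 vs 196 pm).
Cs > Rb: Cs sits below Rb in group 1, so the down-group effect alone puts Cs larger.
For reference (pm): Al 126, Si 116, Rb 210, Sn 140, Cs 232, Ba 196.
So from largest to smallest: Cs > Rb > Ba > Sn > Al > Si.

Cs > Rb > Ba > Sn > Al > Si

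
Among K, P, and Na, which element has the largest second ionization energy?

Consider each +1 ion: K⁺ is the bare [Ar] core; P⁺ still has 4 valence electrons; Na⁺ is the bare [Ne] core.
Core electrons are held far more tightly than valence electrons, so K and Na top the IE_2 order.
Approximate IE_2 values (kJ/mol): K 3052, P 1907, Na 4562.
So the second ionization energies run P < K < Na.

Na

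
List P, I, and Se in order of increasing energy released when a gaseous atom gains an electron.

P < Se < I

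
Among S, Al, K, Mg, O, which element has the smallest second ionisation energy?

Mg

IE_2 is the cost of taking one more electron from the +1 cation: S⁺ still has 5 valence electrons; Al⁺ still has 2 valence electrons; K⁺ is the bare [Ar] core; Mg⁺ still has 1 valence electron; O⁺ still has 5 valence electrons.
Usually core removal costs more than valence removal, but here the competition is close: a tightly held n=2 valence electron can cost more to remove than an n=3 core electron, so the actual values have to decide it.
Valence configurations: S⁺ [Ne]3s²3p³, Al⁺ [Ne]3s², Mg⁺ [Ne]3s¹, O⁺ [He]2s²2p³.
The numbers (kJ/mol): S 2252, Al 1817, K 3052, Mg 1451, O 3388.
Putting it together, IE_2: Mg < Al < S < K < O.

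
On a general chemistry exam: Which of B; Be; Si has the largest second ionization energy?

The second ionization energy removes an electron from the +1 ion. For each element: B⁺ still has 2 valence electrons; Be⁺ still has 1 valence electron; Si⁺ still has 3 valence electrons.
All are still removing valence electrons, so compare the +1 ions as you would atoms: IE_2 generally rises across a period (higher Z_eff) and falls down a group (larger shell), subject to the usual subshell exceptions.
Valence configurations: B⁺ [He]2s², Be⁺ [He]2s¹, Si⁺ [Ne]3s²3p¹.
Approximate IE_2 values (kJ/mol): B 2427, Be 1757, Si 1577.
So the second ionization energies run Si < Be < B.

B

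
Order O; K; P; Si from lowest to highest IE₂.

Si, P, K, O

Consider each +1 ion: O⁺ still has 5 valence electrons; K⁺ is the bare [Ar] core; P⁺ still has 4 valence electrons; Si⁺ still has 3 valence electrons.
Usually core removal costs more than valence removal, but here the competition is close: a tightly held n=2 valence electron can cost more to remove than an n=3 core electron, so the actual values have to decide it.
Valence configurations: O⁺ [He]2s²2p³, P⁺ [Ne]3s²3p², Si⁺ [Ne]3s²3p¹.
Tabulated IE_2 (kJ/mol): O 3388, K 3052, P 1907, Si 1577.
So the second ionization energies run Si < P < K < O.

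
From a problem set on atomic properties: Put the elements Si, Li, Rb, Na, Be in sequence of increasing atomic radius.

Li is in period 2, group 1; Be is in period 2, group 2; Na is in period 3, group 1; Si is in period 3, group 14; Rb is in period 5, group 1.
Radius decreases left→right (rising Z_eff, same n) and increases top→bottom (higher n).
These span different periods and groups, so the two trends combine.
Si > Be: period and group pull opposite ways; the down-group shift dominates (116 vs 102 pm).
Li > Si: period and group pull opposite ways; the across-period shift dominates (133 vs 116 pm).
Na > Li: they share group 1; the group trend gives Na the larger value.
Rb > Na: they share group 1; the group trend gives Rb the larger value.
Approximate values (pm): Li 133, Be 102, Na 155, Si 116, Rb 210.
So from smallest to largest: Be < Si < Li < Na < Rb.

Be < Si < Li < Na < Rb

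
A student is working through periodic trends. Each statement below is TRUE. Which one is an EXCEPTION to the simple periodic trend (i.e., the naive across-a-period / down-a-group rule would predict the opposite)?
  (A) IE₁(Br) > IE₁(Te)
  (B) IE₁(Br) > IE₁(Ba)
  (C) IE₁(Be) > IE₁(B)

The general trend: IE₁ increases across a period and decreases down a group.
(A) Br (period 4, group 17) vs Te (period 5, group 16): the stated order agrees with the simple trend.
(B) Br (period 4, group 17) vs Ba (period 6, group 2): the stated order agrees with the simple trend.
(C) Be (period 2, group 2) vs B (period 2, group 13): the stated order contradicts the simple trend.
The exception is (C): removing B's lone 2p electron is easier than breaking Be's filled 2s².

(C)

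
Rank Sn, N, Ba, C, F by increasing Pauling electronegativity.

Ba < Sn < C < N < F

C is in period 2, group 14; N is in period 2, group 15; F is in period 2, group 17; Sn is in period 5, group 14; Ba is in period 6, group 2.
Electronegativity increases across a period and decreases down a group, tracking effective nuclear charge and atomic size.
Neither a single period nor a single group — weigh both effects.
Sn > Ba: both effects reinforce here, so Sn is clearly the higher of the two.
C > Sn: they share group 14; the group trend gives C the larger value.
N > C: both are in period 2; the period trend gives N the larger value.
F > N: F lies to the right of N in period 2, so the across-period effect alone puts F higher.
Approximate values (Pauling): C 2.55, N 3.04, F 3.98, Sn 1.96, Ba 0.89.
So from lowest to highest: Ba < Sn < C < N < F.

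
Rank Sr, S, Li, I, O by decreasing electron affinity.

Atoms with high Z_eff and room in the valence shell (especially the halogens) have the most exothermic electron affinities.
Neither a single period nor a single group — weigh both effects.
Li > Sr: period and group pull opposite ways; the down-group shift dominates (60 vs 5 kJ/mol).
O > Li: both are in period 2; the period trend gives O the larger value.
S > O: this pair runs against the simple trend — see the exception note.
I > S: period and group pull opposite ways; the across-period shift dominates (295 vs 200 kJ/mol).
Note the exception: S has a higher electron affinity than O, contrary to the simple trend — the compact 2p subshell of O repels the added electron more than S's larger 3p does.
For reference (kJ/mol): Li 60, O 141, S 200, Sr 5, I 295.
So from highest to lowest: I > S > O > Li > Sr.

I > S > O > Li > Sr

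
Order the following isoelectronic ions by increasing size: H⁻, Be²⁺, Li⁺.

All of these have 2 electrons, so size is governed by nuclear charge alone: the more protons, the stronger the pull on the same electron cloud, and the smaller the ion.
Nuclear charges: Be²⁺ (Z=4), Li⁺ (Z=3), H⁻ (Z=1).
Smallest to largest: Be²⁺ < Li⁺ < H⁻.

Be²⁺ < Li⁺ < H⁻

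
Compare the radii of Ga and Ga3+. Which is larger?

Ga

Forming Ga3+ removes 3 electrons from Ga. Fewer electrons for the same nuclear charge means less shielding and a higher Z_eff on the remaining electrons, and for main-group metals the entire outer shell is lost.
A cation is smaller than its parent atom: Ga3+ < Ga.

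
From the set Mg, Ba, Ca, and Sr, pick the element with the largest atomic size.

Ba

Atomic radius shrinks across a period as nuclear charge pulls the same shell inward, and grows down a group as new shells are added.
All are in group 2, so atomic radius increases down the group.
The largest atomic size among these belongs to Ba.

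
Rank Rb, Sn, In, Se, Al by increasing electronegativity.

Rb < Al < In < Sn < Se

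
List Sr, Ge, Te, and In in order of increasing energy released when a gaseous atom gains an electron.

Ge is in period 4, group 14; Sr is in period 5, group 2; In is in period 5, group 13; Te is in period 5, group 16.
Atoms with high Z_eff and room in the valence shell (especially the halogens) have the most exothermic electron affinities.
Here both period and group differ, so the two effects have to be weighed against each other.
In > Sr: both are in period 5; the period trend gives In the larger value.
Ge > In: relative to In, both the across-period and down-group shifts push Ge's electron affinity up.
Te > Ge: the two effects oppose for this pair; the across-period effect wins (190 vs 119 kJ/mol).
For reference (kJ/mol): Ge 119, Sr 5, In 29, Te 190.
So from lowest to highest: Sr < In < Ge < Te.

Sr < In < Ge < Te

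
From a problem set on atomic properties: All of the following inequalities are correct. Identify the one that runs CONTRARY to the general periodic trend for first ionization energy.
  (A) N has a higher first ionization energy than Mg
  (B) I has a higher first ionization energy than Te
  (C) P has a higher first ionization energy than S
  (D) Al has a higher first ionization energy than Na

(C)

The general trend: first ionization energy increases across a period and decreases down a group.
(A) N (period 2, group 15) vs Mg (period 3, group 2): the stated order agrees with the simple trend.
(B) I (period 5, group 17) vs Te (period 5, group 16): the stated order agrees with the simple trend.
(C) P (period 3, group 15) vs S (period 3, group 16): the stated order contradicts the simple trend.
(D) Al (period 3, group 13) vs Na (period 3, group 1): the stated order agrees with the simple trend.
The exception is (C): S (3p⁴) ionizes more easily than half-filled P (3p³) because the paired 3p electron in S is pushed out by e⁻–e⁻ repulsion.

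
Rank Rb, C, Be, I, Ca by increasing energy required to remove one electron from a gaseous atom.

Rb < Ca < Be < I < C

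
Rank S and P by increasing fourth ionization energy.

The fourth ionization energy removes an electron from the +3 ion. For each element: S³⁺ still has 3 valence electrons; P³⁺ still has 2 valence electrons.
All are still removing valence electrons, so compare the +3 ions as you would atoms: IE_4 generally rises across a period (higher Z_eff) and falls down a group (larger shell), subject to the usual subshell exceptions.
Valence configurations: S³⁺ [Ne]3s²3p¹, P³⁺ [Ne]3s².
S³⁺ loses a lone 3p electron whereas P³⁺ must break into a filled 3s² pair, so IE_4(P) > IE_4(S) even though S has the higher nuclear charge.
The numbers (kJ/mol): S 4556, P 4964.
Overall IE_4 order: S < P.

S, P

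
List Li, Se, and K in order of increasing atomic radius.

Li is in period 2, group 1; K is in period 4, group 1; Se is in period 4, group 16.
Radius decreases left→right (rising Z_eff, same n) and increases top→bottom (higher n).
Neither a single period nor a single group — weigh both effects.
Li > Se: period and group pull opposite ways; the across-period shift dominates (133 vs 116 pm).
K > Li: they share group 1; the group trend gives K the larger value.
Approximate values (pm): Li 133, K 196, Se 116.
So from smallest to largest: Se < Li < K.

Se, Li, K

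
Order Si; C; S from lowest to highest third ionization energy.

Consider each +2 ion: Si²⁺ still has 2 valence electrons; C²⁺ still has 2 valence electrons; S²⁺ still has 4 valence electrons.
All are still removing valence electrons, so compare the +2 ions as you would atoms: IE_3 generally rises across a period (higher Z_eff) and falls down a group (larger shell), subject to the usual subshell exceptions.
Valence configurations: Si²⁺ [Ne]3s², C²⁺ [He]2s², S²⁺ [Ne]3s²3p².
The numbers (kJ/mol): Si 3232, C 4620, S 3357.
Overall IE_3 order: Si < S < C.

Si < S < C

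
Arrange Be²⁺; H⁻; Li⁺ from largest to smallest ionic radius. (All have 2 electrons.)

All of these have 2 electrons, so size is governed by nuclear charge alone: the more protons, the stronger the pull on the same electron cloud, and the smaller the ion.
Nuclear charges: Be²⁺ (Z=4), Li⁺ (Z=3), H⁻ (Z=1).
Largest to smallest: H⁻ > Li⁺ > Be²⁺.

H⁻, Li⁺, Be²⁺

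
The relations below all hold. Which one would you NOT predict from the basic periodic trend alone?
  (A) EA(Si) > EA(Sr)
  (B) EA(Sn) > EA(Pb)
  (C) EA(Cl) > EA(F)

(C)

The general trend: electron affinity increases across a period and decreases down a group.
(A) Si (period 3, group 14) vs Sr (period 5, group 2): the stated order agrees with the simple trend.
(B) Sn (period 5, group 14) vs Pb (period 6, group 14): the stated order agrees with the simple trend.
(C) Cl (period 3, group 17) vs F (period 2, group 17): the stated order contradicts the simple trend.
The exception is (C): F's small 2p subshell makes the incoming electron feel strong e⁻–e⁻ repulsion, so Cl actually releases more energy on gaining an electron.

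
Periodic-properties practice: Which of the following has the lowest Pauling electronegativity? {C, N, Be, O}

Be is in period 2, group 2; C is in period 2, group 14; N is in period 2, group 15; O is in period 2, group 16.
Electronegativity increases across a period and decreases down a group, tracking effective nuclear charge and atomic size.
All lie in period 2, so electronegativity increases left to right.
The lowest Pauling electronegativity among these belongs to Be.

Be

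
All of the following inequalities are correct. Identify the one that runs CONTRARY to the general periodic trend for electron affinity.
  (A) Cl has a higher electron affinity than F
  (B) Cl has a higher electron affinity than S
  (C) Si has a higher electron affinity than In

(A)

The general trend: electron affinity increases across a period and decreases down a group.
(A) Cl (period 3, group 17) vs F (period 2, group 17): the stated order contradicts the simple trend.
(B) Cl (period 3, group 17) vs S (period 3, group 16): the stated order agrees with the simple trend.
(C) Si (period 3, group 14) vs In (period 5, group 13): the stated order agrees with the simple trend.
The exception is (A): F's small 2p subshell makes the incoming electron feel strong e⁻–e⁻ repulsion, so Cl actually releases more energy on gaining an electron.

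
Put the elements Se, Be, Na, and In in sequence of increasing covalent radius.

Moving right in a period, electrons are added to the same shell under a stronger nuclear pull, so atoms get smaller; moving down, a new shell is opened and atoms get larger.
Neither a single period nor a single group — weigh both effects.
Se > Be: the two effects oppose for this pair; the down-group effect wins (116 vs 102 pm).
In > Se: relative to Se, both the across-period and down-group shifts push In's atomic radius up.
Na > In: period and group pull opposite ways; the across-period shift dominates (155 vs 142 pm).
Approximate values (pm): Be 102, Na 155, Se 116, In 142.
So from smallest to largest: Be < Se < In < Na.

Be < Se < In < Na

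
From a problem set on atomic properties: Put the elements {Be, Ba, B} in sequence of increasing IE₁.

Be is in period 2, group 2; B is in period 2, group 13; Ba is in period 6, group 2.
Removing the outermost electron gets harder across a period and easier down a group.
These span different periods and groups, so the two trends combine.
B > Ba: both effects reinforce here, so B is clearly the higher of the two.
Be > B: this pair runs against the simple trend — see the exception note.
Note the exception: Be has a higher first ionization energy than B, contrary to the simple trend — removing B's lone 2p electron is easier than breaking Be's filled 2s².
Tabulated first ionization energy (kJ/mol): Be 900, B 801, Ba 503.
So from lowest to highest: Ba < B < Be.

Ba, B, Be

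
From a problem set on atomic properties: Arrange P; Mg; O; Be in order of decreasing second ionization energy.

O > P > Be > Mg

Consider each +1 ion: P⁺ still has 4 valence electrons; Mg⁺ still has 1 valence electron; O⁺ still has 5 valence electrons; Be⁺ still has 1 valence electron.
All are still removing valence electrons, so compare the +1 ions as you would atoms: IE_2 generally rises across a period (higher Z_eff) and falls down a group (larger shell), subject to the usual subshell exceptions.
Valence configurations: P⁺ [Ne]3s²3p², Mg⁺ [Ne]3s¹, O⁺ [He]2s²2p³, Be⁺ [He]2s¹.
The numbers (kJ/mol): P 1907, Mg 1451, O 3388, Be 1757.
Overall IE_2 order: Mg < Be < P < O.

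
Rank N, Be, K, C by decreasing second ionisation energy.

K, N, C, Be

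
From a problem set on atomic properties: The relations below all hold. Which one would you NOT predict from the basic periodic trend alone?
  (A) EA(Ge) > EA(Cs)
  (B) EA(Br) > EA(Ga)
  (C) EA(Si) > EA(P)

The general trend: electron affinity increases across a period and decreases down a group.
(A) Ge (period 4, group 14) vs Cs (period 6, group 1): the stated order agrees with the simple trend.
(B) Br (period 4, group 17) vs Ga (period 4, group 13): the stated order agrees with the simple trend.
(C) Si (period 3, group 14) vs P (period 3, group 15): the stated order contradicts the simple trend.
The exception is (C): adding an electron to P's half-filled 3p³ is unfavourable, so Si (3p²) has the more exothermic EA.

(C)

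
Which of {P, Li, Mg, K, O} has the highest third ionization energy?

IE_3 is the cost of taking one more electron from the +2 cation: P²⁺ still has 3 valence electrons; Li²⁺ is already 1 electron into the core; Mg²⁺ is the bare [Ne] core; K²⁺ is already 1 electron into the core; O²⁺ still has 4 valence electrons.
Usually core removal costs more than valence removal, but here the competition is close: a tightly held n=2 valence electron can cost more to remove than an n=3 core electron, so the actual values have to decide it.
Valence configurations: P²⁺ [Ne]3s²3p¹, O²⁺ [He]2s²2p².
Tabulated IE_3 (kJ/mol): P 2914, Li 11815, Mg 7733, K 4420, O 5300.
Overall IE_3 order: P < K < O < Mg < Li.

Li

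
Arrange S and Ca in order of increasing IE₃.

Consider each +2 ion: S²⁺ still has 4 valence electrons; Ca²⁺ is the bare [Ar] core.
Breaking into a closed-shell core is much more expensive than removing a leftover valence electron — Ca has the largest IE_3 here.
The numbers (kJ/mol): S 3357, Ca 4912.
Putting it together, IE_3: S < Ca.

S, Ca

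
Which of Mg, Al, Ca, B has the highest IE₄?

The fourth ionization energy removes an electron from the +3 ion. For each element: Mg³⁺ is already 1 electron into the core; Al³⁺ is the bare [Ne] core; Ca³⁺ is already 1 electron into the core; B³⁺ is the bare [He] core.
All of these are removing an electron from a noble-gas core or deeper; the smaller core (lower principal quantum number) is held far more tightly, and within a period the higher nuclear charge binds the same core more tightly.
The numbers (kJ/mol): Mg 10543, Al 11577, Ca 6491, B 25026.
Hence IE_4: Ca < Mg < Al < B.

B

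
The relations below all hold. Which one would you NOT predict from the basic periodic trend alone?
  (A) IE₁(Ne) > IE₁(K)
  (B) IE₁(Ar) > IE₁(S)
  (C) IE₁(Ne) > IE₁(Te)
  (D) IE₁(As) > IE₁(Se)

The general trend: first ionization energy increases across a period and decreases down a group.
(A) Ne (period 2, group 18) vs K (period 4, group 1): the stated order agrees with the simple trend.
(B) Ar (period 3, group 18) vs S (period 3, group 16): the stated order agrees with the simple trend.
(C) Ne (period 2, group 18) vs Te (period 5, group 16): the stated order agrees with the simple trend.
(D) As (period 4, group 15) vs Se (period 4, group 16): the stated order contradicts the simple trend.
The exception is (D): Se (4p⁴) ionizes more easily than half-filled As (4p³).

(D)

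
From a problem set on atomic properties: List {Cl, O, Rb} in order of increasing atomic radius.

O, Cl, Rb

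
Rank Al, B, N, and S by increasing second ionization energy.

IE_2 is the cost of taking one more electron from the +1 cation: Al⁺ still has 2 valence electrons; B⁺ still has 2 valence electrons; N⁺ still has 4 valence electrons; S⁺ still has 5 valence electrons.
All are still removing valence electrons, so compare the +1 ions as you would atoms: IE_2 generally rises across a period (higher Z_eff) and falls down a group (larger shell), subject to the usual subshell exceptions.
Valence configurations: Al⁺ [Ne]3s², B⁺ [He]2s², N⁺ [He]2s²2p², S⁺ [Ne]3s²3p³.
Approximate IE_2 values (kJ/mol): Al 1817, B 2427, N 2856, S 2252.
Overall IE_2 order: Al < S < B < N.

Al, S, B, N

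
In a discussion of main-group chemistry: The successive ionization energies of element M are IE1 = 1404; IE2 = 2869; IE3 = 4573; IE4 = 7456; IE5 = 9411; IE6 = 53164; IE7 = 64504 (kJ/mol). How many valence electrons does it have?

Look for the largest jump between consecutive ionization energies: IE6/IE5 ≈ 5.6, far larger than any earlier ratio.
That jump marks the point where a core electron is being removed. So the atom has 5 valence electrons.

5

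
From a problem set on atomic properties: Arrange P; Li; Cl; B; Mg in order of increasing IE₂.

The second ionization energy removes an electron from the +1 ion. For each element: P⁺ still has 4 valence electrons; Li⁺ is the bare [He] core; Cl⁺ still has 6 valence electrons; B⁺ still has 2 valence electrons; Mg⁺ still has 1 valence electron.
Breaking into a closed-shell core is much more expensive than removing a leftover valence electron — Li has the largest IE_2 here.
Valence configurations: P⁺ [Ne]3s²3p², Cl⁺ [Ne]3s²3p⁴, B⁺ [He]2s², Mg⁺ [Ne]3s¹.
Approximate IE_2 values (kJ/mol): P 1907, Li 7298, Cl 2298, B 2427, Mg 1451.
So the second ionization energies run Mg < P < Cl < B < Li.

Mg, P, Cl, B, Li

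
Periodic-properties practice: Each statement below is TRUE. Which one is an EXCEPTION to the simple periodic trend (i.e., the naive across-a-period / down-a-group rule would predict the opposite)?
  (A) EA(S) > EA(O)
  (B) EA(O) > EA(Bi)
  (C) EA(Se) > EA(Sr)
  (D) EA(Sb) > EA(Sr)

(A)

The general trend: electron affinity increases across a period and decreases down a group.
(A) S (period 3, group 16) vs O (period 2, group 16): the stated order contradicts the simple trend.
(B) O (period 2, group 16) vs Bi (period 6, group 15): the stated order agrees with the simple trend.
(C) Se (period 4, group 16) vs Sr (period 5, group 2): the stated order agrees with the simple trend.
(D) Sb (period 5, group 15) vs Sr (period 5, group 2): the stated order agrees with the simple trend.
The exception is (A): the compact 2p subshell of O repels the added electron more than S's larger 3p does.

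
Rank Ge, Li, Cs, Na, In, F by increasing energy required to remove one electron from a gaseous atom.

Cs < Na < Li < In < Ge < F

Li is in period 2, group 1; F is in period 2, group 17; Na is in period 3, group 1; Ge is in period 4, group 14; In is in period 5, group 13; Cs is in period 6, group 1.
Removing the outermost electron gets harder across a period and easier down a group.
Neither a single period nor a single group — weigh both effects.
Na > Cs: Na sits above Cs in group 1, so the down-group effect alone puts Na higher.
Li > Na: Li sits above Na in group 1, so the down-group effect alone puts Li higher.
In > Li: period and group pull opposite ways; the across-period shift dominates (558 vs 520 kJ/mol).
Ge > In: relative to In, both the across-period and down-group shifts push Ge's first ionization energy up.
F > Ge: both effects reinforce here, so F is clearly the higher of the two.
Approximate values (kJ/mol): Li 520, F 1681, Na 496, Ge 762, In 558, Cs 376.
So from lowest to highest: Cs < Na < Li < In < Ge < F.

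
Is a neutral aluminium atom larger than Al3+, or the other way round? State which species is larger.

Al

Forming Al3+ removes 3 electrons from Al. Fewer electrons for the same nuclear charge means less shielding and a higher Z_eff on the remaining electrons, and for main-group metals the entire outer shell is lost.
A cation is smaller than its parent atom: Al3+ < Al.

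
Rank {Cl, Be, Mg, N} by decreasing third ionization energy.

After 2 electrons have been removed, what remains? Cl²⁺ still has 5 valence electrons; Be²⁺ is the bare [He] core; Mg²⁺ is the bare [Ne] core; N²⁺ still has 3 valence electrons.
Pulling an electron out of a noble-gas core costs far more than removing a remaining valence electron, so Mg and Be sit at the high end of IE_3.
Valence configurations: Cl²⁺ [Ne]3s²3p³, N²⁺ [He]2s²2p¹.
Approximate IE_3 values (kJ/mol): Cl 3822, Be 14849, Mg 7733, N 4578.
Overall IE_3 order: Cl < N < Mg < Be.

Be > Mg > N > Cl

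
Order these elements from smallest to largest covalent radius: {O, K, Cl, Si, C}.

Moving right in a period, electrons are added to the same shell under a stronger nuclear pull, so atoms get smaller; moving down, a new shell is opened and atoms get larger.
These span different periods and groups, so the two trends combine.
C > O: C lies to the left of O in period 2, so the across-period effect alone puts C larger.
Cl > C: period and group pull opposite ways; the down-group shift dominates (99 vs 75 pm).
Si > Cl: Si lies to the left of Cl in period 3, so the across-period effect alone puts Si larger.
K > Si: both effects reinforce here, so K is clearly the larger of the two.
For reference (pm): C 75, O 63, Si 116, Cl 99, K 196.
So from smallest to largest: O < C < Cl < Si < K.

O < C < Cl < Si < K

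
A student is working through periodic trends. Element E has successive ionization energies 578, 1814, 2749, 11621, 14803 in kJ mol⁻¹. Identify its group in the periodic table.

Look for the largest jump between consecutive ionization energies: IE4/IE3 ≈ 4.2, far larger than any earlier ratio.
That jump marks the point where a core electron is being removed. So the atom has 3 valence electrons.
A main-group element with 3 valence electrons is in group 13.

Group 13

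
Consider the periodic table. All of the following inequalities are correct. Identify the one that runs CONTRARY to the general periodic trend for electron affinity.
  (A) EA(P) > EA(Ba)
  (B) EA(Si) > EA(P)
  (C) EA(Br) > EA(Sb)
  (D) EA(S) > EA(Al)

(B)

The general trend: electron affinity increases across a period and decreases down a group.
(A) P (period 3, group 15) vs Ba (period 6, group 2): the stated order agrees with the simple trend.
(B) Si (period 3, group 14) vs P (period 3, group 15): the stated order contradicts the simple trend.
(C) Br (period 4, group 17) vs Sb (period 5, group 15): the stated order agrees with the simple trend.
(D) S (period 3, group 16) vs Al (period 3, group 13): the stated order agrees with the simple trend.
The exception is (B): adding an electron to P's half-filled 3p³ is unfavourable, so Si (3p²) has the more exothermic EA.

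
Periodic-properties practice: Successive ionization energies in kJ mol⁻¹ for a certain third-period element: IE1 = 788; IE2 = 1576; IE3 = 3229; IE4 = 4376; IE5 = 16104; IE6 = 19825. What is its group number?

Look for the largest jump between consecutive ionization energies: IE5/IE4 ≈ 3.7, far larger than any earlier ratio.
That jump marks the point where a core electron is being removed. So the atom has 4 valence electrons.
A main-group element with 4 valence electrons is in group 14.

Group 14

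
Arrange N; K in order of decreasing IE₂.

K > N

The second ionization energy removes an electron from the +1 ion. For each element: N⁺ still has 4 valence electrons; K⁺ is the bare [Ar] core.
Pulling an electron out of a noble-gas core costs far more than removing a remaining valence electron, so K sits at the high end of IE_2.
The numbers (kJ/mol): N 2856, K 3052.
Overall IE_2 order: N < K.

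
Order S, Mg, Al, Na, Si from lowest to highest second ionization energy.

Mg < Si < Al < S < Na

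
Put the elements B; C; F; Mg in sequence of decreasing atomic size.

Atomic radius shrinks across a period as nuclear charge pulls the same shell inward, and grows down a group as new shells are added.
Here both period and group differ, so the two effects have to be weighed against each other.
C > F: C lies to the left of F in period 2, so the across-period effect alone puts C larger.
B > C: both are in period 2; the period trend gives B the larger value.
Mg > B: relative to B, both the across-period and down-group shifts push Mg's atomic radius up.
Tabulated atomic radius (pm): B 85, C 75, F 64, Mg 139.
So from largest to smallest: Mg > B > C > F.

Mg > B > C > F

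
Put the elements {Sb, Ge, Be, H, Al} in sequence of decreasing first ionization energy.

H > Be > Sb > Ge > Al

H is in period 1, group 1; Be is in period 2, group 2; Al is in period 3, group 13; Ge is in period 4, group 14; Sb is in period 5, group 15.
Removing the outermost electron gets harder across a period and easier down a group.
A diagonal step moves right (one effect) and down (the opposite effect) at once.
Ge > Al: the two effects oppose for this pair; the across-period effect wins (762 vs 578 kJ/mol).
Sb > Ge: the two effects oppose for this pair; the across-period effect wins (831 vs 762 kJ/mol).
Be > Sb: period and group pull opposite ways; the down-group shift dominates (900 vs 831 kJ/mol).
H > Be: the two effects oppose for this pair; the down-group effect wins (1312 vs 900 kJ/mol).
Approximate values (kJ/mol): H 1312, Be 900, Al 578, Ge 762, Sb 831.
So from highest to lowest: H > Be > Sb > Ge > Al.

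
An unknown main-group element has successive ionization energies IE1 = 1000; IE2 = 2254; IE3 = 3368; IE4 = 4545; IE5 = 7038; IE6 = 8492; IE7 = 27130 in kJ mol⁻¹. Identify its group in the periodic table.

Look for the largest jump between consecutive ionization energies: IE7/IE6 ≈ 3.2, far larger than any earlier ratio.
That jump marks the point where a core electron is being removed. So the atom has 6 valence electrons.
A main-group element with 6 valence electrons is in group 16.

Group 16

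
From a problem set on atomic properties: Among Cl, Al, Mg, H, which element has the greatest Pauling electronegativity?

Cl

Smaller atoms with higher effective nuclear charge are more electronegative.
These span different periods and groups, so the two trends combine.
Al > Mg: both are in period 3; the period trend gives Al the larger value.
H > Al: period and group pull opposite ways; the down-group shift dominates (2.20 vs 1.61).
Cl > H: the two effects oppose for this pair; the across-period effect wins (3.16 vs 2.20).
For reference (Pauling): H 2.20, Mg 1.31, Al 1.61, Cl 3.16.
The greatest Pauling electronegativity among these belongs to Cl.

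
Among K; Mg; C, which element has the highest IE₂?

K

After 1 electron has been removed, what remains? K⁺ is the bare [Ar] core; Mg⁺ still has 1 valence electron; C⁺ still has 3 valence electrons.
Core electrons are held far more tightly than valence electrons, so K tops the IE_2 order.
Valence configurations: Mg⁺ [Ne]3s¹, C⁺ [He]2s²2p¹.
Tabulated IE_2 (kJ/mol): K 3052, Mg 1451, C 2353.
Hence IE_2: Mg < C < K.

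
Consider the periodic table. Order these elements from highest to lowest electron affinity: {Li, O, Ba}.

O > Li > Ba

Li is in period 2, group 1; O is in period 2, group 16; Ba is in period 6, group 2.
Electron affinity generally becomes more exothermic across a period toward the halogens and less exothermic down a group.
Neither a single period nor a single group — weigh both effects.
Li > Ba: the two effects oppose for this pair; the down-group effect wins (60 vs 14 kJ/mol).
O > Li: both are in period 2; the period trend gives O the larger value.
For reference (kJ/mol): Li 60, O 141, Ba 14.
So from highest to lowest: O > Li > Ba.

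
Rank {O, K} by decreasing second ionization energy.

Consider each +1 ion: O⁺ still has 5 valence electrons; K⁺ is the bare [Ar] core.
Usually core removal costs more than valence removal, but here the competition is close: a tightly held n=2 valence electron can cost more to remove than an n=3 core electron, so the actual values have to decide it.
The numbers (kJ/mol): O 3388, K 3052.
So the second ionization energies run K < O.

O, K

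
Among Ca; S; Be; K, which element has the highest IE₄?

After 3 electrons have been removed, what remains? Ca³⁺ is already 1 electron into the core; S³⁺ still has 3 valence electrons; Be³⁺ is already 1 electron into the core; K³⁺ is already 2 electrons into the core.
Core electrons are held far more tightly than valence electrons, so K, Ca and Be top the IE_4 order.
The numbers (kJ/mol): Ca 6491, S 4556, Be 21007, K 5877.
Overall IE_4 order: S < K < Ca < Be.

Be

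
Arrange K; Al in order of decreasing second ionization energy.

K > Al

Consider each +1 ion: K⁺ is the bare [Ar] core; Al⁺ still has 2 valence electrons.
Pulling an electron out of a noble-gas core costs far more than removing a remaining valence electron, so K sits at the high end of IE_2.
The numbers (kJ/mol): K 3052, Al 1817.
Putting it together, IE_2: Al < K.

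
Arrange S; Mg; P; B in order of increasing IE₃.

After 2 electrons have been removed, what remains? S²⁺ still has 4 valence electrons; Mg²⁺ is the bare [Ne] core; P²⁺ still has 3 valence electrons; B²⁺ still has 1 valence electron.
Core electrons are held far more tightly than valence electrons, so Mg tops the IE_3 order.
Valence configurations: S²⁺ [Ne]3s²3p², P²⁺ [Ne]3s²3p¹, B²⁺ [He]2s¹.
Approximate IE_3 values (kJ/mol): S 3357, Mg 7733, P 2914, B 3660.
So the third ionization energies run P < S < B < Mg.

P < S < B < Mg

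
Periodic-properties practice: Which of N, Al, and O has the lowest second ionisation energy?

IE_2 is the cost of taking one more electron from the +1 cation: N⁺ still has 4 valence electrons; Al⁺ still has 2 valence electrons; O⁺ still has 5 valence electrons.
All are still removing valence electrons, so compare the +1 ions as you would atoms: IE_2 generally rises across a period (higher Z_eff) and falls down a group (larger shell), subject to the usual subshell exceptions.
Valence configurations: N⁺ [He]2s²2p², Al⁺ [Ne]3s², O⁺ [He]2s²2p³.
Tabulated IE_2 (kJ/mol): N 2856, Al 1817, O 3388.
Overall IE_2 order: Al < N < O.

Al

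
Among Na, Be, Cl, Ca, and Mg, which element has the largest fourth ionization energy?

Be

Consider each +3 ion: Na³⁺ is already 2 electrons into the core; Be³⁺ is already 1 electron into the core; Cl³⁺ still has 4 valence electrons; Ca³⁺ is already 1 electron into the core; Mg³⁺ is already 1 electron into the core.
Core electrons are held far more tightly than valence electrons, so Ca, Na, Mg and Be top the IE_4 order.
The numbers (kJ/mol): Na 9543, Be 21007, Cl 5159, Ca 6491, Mg 10543.
Overall IE_4 order: Cl < Ca < Na < Mg < Be.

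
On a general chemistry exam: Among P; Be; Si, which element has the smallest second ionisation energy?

Si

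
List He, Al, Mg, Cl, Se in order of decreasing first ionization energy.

He, Cl, Se, Mg, Al

He is in period 1, group 18; Mg is in period 3, group 2; Al is in period 3, group 13; Cl is in period 3, group 17; Se is in period 4, group 16.
Across a period the outer electron is held more tightly (higher IE₁); down a group it sits in a higher shell, more shielded, and comes off more easily.
These span different periods and groups, so the two trends combine.
Mg > Al: this pair runs against the simple trend — see the exception note.
Se > Mg: the two effects oppose for this pair; the across-period effect wins (941 vs 738 kJ/mol).
Cl > Se: both effects reinforce here, so Cl is clearly the higher of the two.
He > Cl: both effects reinforce here, so He is clearly the higher of the two.
Note the exception: Mg has a higher first ionization energy than Al, contrary to the simple trend — Al's single 3p electron is easier to remove than one from Mg's filled 3s².
For reference (kJ/mol): He 2372, Mg 738, Al 578, Cl 1251, Se 941.
So from highest to lowest: He > Cl > Se > Mg > Al.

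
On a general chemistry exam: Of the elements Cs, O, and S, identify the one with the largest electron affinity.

Atoms with high Z_eff and room in the valence shell (especially the halogens) have the most exothermic electron affinities.
These span different periods and groups, so the two trends combine.
O > Cs: relative to Cs, both the across-period and down-group shifts push O's electron affinity up.
S > O: this pair runs against the simple trend — see the exception note.
Note the exception: S has a higher electron affinity than O, contrary to the simple trend — the compact 2p subshell of O repels the added electron more than S's larger 3p does.
Approximate values (kJ/mol): O 141, S 200, Cs 46.
The largest electron affinity among these belongs to S.

S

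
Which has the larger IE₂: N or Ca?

After 1 electron has been removed, what remains? N⁺ still has 4 valence electrons; Ca⁺ still has 1 valence electron.
All are still removing valence electrons, so compare the +1 ions as you would atoms: IE_2 generally rises across a period (higher Z_eff) and falls down a group (larger shell), subject to the usual subshell exceptions.
Valence configurations: N⁺ [He]2s²2p², Ca⁺ [Ar]4s¹.
Tabulated IE_2 (kJ/mol): N 2856, Ca 1145.
Putting it together, IE_2: Ca < N.

N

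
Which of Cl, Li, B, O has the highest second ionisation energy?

Li

After 1 electron has been removed, what remains? Cl⁺ still has 6 valence electrons; Li⁺ is the bare [He] core; B⁺ still has 2 valence electrons; O⁺ still has 5 valence electrons.
Breaking into a closed-shell core is much more expensive than removing a leftover valence electron — Li has the largest IE_2 here.
Valence configurations: Cl⁺ [Ne]3s²3p⁴, B⁺ [He]2s², O⁺ [He]2s²2p³.
The numbers (kJ/mol): Cl 2298, Li 7298, B 2427, O 3388.
So the second ionization energies run Cl < B < O < Li.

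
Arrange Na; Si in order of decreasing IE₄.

Na > Si

The fourth ionization energy removes an electron from the +3 ion. For each element: Na³⁺ is already 2 electrons into the core; Si³⁺ still has 1 valence electron.
Breaking into a closed-shell core is much more expensive than removing a leftover valence electron — Na has the largest IE_4 here.
Tabulated IE_4 (kJ/mol): Na 9543, Si 4356.
So the fourth ionization energies run Si < Na.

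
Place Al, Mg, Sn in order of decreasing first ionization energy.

Mg > Sn > Al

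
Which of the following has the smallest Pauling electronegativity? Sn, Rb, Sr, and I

Rb is in period 5, group 1; Sr is in period 5, group 2; Sn is in period 5, group 14; I is in period 5, group 17.
Electronegativity increases across a period and decreases down a group, tracking effective nuclear charge and atomic size.
All lie in period 5, so electronegativity increases left to right.
The smallest Pauling electronegativity among these belongs to Rb.

Rb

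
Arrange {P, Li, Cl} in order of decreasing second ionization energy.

Li > Cl > P

IE_2 is the cost of taking one more electron from the +1 cation: P⁺ still has 4 valence electrons; Li⁺ is the bare [He] core; Cl⁺ still has 6 valence electrons.
Breaking into a closed-shell core is much more expensive than removing a leftover valence electron — Li has the largest IE_2 here.
Valence configurations: P⁺ [Ne]3s²3p², Cl⁺ [Ne]3s²3p⁴.
Approximate IE_2 values (kJ/mol): P 1907, Li 7298, Cl 2298.
So the second ionization energies run P < Cl < Li.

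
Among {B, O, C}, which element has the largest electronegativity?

B is in period 2, group 13; C is in period 2, group 14; O is in period 2, group 16.
EN rises left→right (higher Z_eff, smaller atoms) and falls top→bottom (larger, more shielded atoms).
All lie in period 2, so electronegativity increases left to right.
The largest electronegativity among these belongs to O.

O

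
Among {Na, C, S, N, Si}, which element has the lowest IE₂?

The second ionization energy removes an electron from the +1 ion. For each element: Na⁺ is the bare [Ne] core; C⁺ still has 3 valence electrons; S⁺ still has 5 valence electrons; N⁺ still has 4 valence electrons; Si⁺ still has 3 valence electrons.
Breaking into a closed-shell core is much more expensive than removing a leftover valence electron — Na has the largest IE_2 here.
Valence configurations: C⁺ [He]2s²2p¹, S⁺ [Ne]3s²3p³, N⁺ [He]2s²2p², Si⁺ [Ne]3s²3p¹.
The numbers (kJ/mol): Na 4562, C 2353, S 2252, N 2856, Si 1577.
Overall IE_2 order: Si < S < C < N < Na.

Si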